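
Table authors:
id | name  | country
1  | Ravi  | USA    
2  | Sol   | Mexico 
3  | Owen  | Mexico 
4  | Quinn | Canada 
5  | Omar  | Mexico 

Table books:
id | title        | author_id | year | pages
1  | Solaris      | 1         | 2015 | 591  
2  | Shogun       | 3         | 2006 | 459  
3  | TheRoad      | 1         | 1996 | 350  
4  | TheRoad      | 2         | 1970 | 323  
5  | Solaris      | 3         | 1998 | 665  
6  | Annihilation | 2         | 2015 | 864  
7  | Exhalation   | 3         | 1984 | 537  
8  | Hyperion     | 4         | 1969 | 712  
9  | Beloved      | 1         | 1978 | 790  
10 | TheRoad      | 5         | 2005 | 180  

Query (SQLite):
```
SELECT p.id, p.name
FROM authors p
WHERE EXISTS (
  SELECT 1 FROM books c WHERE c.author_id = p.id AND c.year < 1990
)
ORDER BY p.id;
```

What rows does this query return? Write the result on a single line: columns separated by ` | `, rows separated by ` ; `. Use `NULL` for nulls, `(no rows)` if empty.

1 | Ravi ; 2 | Sol ; 3 | Owen ; 4 | Quinn

For each authors row, check whether any books with matching author_id has year < 1990.
Keep rows where that is true.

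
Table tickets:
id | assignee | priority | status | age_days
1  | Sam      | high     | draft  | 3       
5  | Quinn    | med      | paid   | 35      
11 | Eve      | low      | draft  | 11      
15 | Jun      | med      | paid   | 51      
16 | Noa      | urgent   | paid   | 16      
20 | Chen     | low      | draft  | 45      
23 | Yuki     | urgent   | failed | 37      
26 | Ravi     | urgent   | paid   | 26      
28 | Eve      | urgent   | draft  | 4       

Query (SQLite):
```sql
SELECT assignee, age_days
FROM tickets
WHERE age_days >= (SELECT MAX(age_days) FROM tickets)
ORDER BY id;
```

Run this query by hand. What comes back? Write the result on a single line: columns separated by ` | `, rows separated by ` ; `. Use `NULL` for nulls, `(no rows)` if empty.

Jun | 51

Scalar subquery: MAX(age_days) over all tickets rows = 51.
Keep rows where age_days >= that value.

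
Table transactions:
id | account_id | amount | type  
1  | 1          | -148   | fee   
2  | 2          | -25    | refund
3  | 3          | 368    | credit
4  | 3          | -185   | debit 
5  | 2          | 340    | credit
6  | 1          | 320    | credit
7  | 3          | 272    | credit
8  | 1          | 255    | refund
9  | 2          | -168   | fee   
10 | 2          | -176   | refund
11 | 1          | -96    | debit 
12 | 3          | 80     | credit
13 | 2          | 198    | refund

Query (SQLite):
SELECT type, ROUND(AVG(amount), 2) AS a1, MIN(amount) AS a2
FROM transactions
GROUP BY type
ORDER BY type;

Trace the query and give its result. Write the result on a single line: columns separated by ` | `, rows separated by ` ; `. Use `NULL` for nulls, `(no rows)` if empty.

credit | 276 | 80 ; debit | -140.5 | -185 ; fee | -158 | -168 ; refund | 63 | -176

Group transactions by type.
Per group compute: ROUND(AVG(amount), 2), MIN(amount).
  credit: ids {3, 5, 6, 7, 12} → ROUND(AVG(amount), 2)=276, MIN(amount)=80
  debit: ids {4, 11} → ROUND(AVG(amount), 2)=-140.5, MIN(amount)=-185
  fee: ids {1, 9} → ROUND(AVG(amount), 2)=-158, MIN(amount)=-168
  refund: ids {2, 8, 10, 13} → ROUND(AVG(amount), 2)=63, MIN(amount)=-176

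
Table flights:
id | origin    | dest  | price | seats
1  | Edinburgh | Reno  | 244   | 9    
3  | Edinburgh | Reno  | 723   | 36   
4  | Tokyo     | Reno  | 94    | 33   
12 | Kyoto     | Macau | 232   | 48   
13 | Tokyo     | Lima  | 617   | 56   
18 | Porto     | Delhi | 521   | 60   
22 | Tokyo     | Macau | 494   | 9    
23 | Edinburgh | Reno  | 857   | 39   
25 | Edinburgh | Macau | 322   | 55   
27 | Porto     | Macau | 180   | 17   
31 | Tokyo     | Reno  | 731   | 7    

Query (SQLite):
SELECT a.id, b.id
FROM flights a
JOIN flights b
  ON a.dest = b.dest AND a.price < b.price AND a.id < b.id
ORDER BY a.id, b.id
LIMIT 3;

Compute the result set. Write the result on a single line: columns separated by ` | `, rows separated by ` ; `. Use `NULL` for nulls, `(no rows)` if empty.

Pairs (a,b) with same dest, a.price < b.price, a.id < b.id.
dest groups: Delhi:{18} Lima:{13} Macau:{12,22,25,27} Reno:{1,3,4,23,31}
Ordered by (a.id, b.id); first 3.

1 | 3 ; 1 | 23 ; 1 | 31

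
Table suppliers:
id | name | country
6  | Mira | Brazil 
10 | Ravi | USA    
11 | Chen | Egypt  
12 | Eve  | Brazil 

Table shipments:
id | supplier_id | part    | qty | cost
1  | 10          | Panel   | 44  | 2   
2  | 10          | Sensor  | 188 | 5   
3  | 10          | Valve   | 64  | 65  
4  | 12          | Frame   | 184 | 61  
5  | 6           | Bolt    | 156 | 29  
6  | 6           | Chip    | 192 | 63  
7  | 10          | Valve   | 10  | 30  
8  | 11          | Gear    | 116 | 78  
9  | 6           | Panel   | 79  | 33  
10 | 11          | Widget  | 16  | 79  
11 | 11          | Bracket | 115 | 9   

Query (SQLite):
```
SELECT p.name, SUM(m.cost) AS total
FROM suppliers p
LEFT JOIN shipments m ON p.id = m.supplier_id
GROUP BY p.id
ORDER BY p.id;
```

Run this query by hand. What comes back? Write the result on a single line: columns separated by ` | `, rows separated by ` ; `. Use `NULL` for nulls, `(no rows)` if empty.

LEFT JOIN keeps every suppliers row; unmatched ones get NULL for shipments columns.
Group by suppliers.id and compute SUM(m.cost). SUM over an all-NULL group is NULL.
  6: ids {5, 6, 9} → SUM(m.cost)=125
  10: ids {1, 2, 3, 7} → SUM(m.cost)=102
  11: ids {8, 10, 11} → SUM(m.cost)=166
  12: ids {4} → SUM(m.cost)=61

Mira | 125 ; Ravi | 102 ; Chen | 166 ; Eve | 61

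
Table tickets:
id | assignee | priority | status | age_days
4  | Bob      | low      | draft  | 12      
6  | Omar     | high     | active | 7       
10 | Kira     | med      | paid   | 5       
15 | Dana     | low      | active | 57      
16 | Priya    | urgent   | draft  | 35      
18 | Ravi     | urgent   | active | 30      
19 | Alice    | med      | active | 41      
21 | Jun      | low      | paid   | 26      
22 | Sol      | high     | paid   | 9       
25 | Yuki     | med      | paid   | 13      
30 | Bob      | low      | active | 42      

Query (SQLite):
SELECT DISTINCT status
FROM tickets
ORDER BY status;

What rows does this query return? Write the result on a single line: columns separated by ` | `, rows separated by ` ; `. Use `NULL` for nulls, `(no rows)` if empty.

Collect distinct status values from tickets.

active ; draft ; paid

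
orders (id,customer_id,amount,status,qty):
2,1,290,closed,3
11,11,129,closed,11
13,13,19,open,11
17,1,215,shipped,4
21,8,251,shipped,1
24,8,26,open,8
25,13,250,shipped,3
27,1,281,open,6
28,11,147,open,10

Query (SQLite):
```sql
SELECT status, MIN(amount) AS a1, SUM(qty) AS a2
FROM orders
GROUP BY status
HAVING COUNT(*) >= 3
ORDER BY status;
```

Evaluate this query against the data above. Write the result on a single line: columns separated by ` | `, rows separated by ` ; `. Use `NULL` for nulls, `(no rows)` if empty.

Group orders by status.
Per group compute: MIN(amount), SUM(qty).
HAVING: drop groups with fewer than 3 rows.
  closed: ids {2, 11} → MIN(amount)=129, SUM(qty)=14
  open: ids {13, 24, 27, 28} → MIN(amount)=19, SUM(qty)=35
  shipped: ids {17, 21, 25} → MIN(amount)=215, SUM(qty)=8

open | 19 | 35 ; shipped | 215 | 8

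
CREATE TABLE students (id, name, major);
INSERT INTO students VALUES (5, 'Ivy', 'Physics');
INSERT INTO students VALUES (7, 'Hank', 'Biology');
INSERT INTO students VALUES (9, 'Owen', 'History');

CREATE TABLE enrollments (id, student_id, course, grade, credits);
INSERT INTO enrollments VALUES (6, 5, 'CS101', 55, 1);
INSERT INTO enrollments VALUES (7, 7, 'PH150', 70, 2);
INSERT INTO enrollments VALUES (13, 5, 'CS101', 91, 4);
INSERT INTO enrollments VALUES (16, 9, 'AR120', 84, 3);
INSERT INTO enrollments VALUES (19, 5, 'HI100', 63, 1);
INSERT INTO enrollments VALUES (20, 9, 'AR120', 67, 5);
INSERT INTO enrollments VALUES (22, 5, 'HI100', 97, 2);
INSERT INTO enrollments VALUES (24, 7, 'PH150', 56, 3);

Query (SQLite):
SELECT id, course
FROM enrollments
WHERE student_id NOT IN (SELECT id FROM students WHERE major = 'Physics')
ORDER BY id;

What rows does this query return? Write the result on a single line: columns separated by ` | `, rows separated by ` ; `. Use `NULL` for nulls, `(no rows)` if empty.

7 | PH150 ; 16 | AR120 ; 20 | AR120 ; 24 | PH150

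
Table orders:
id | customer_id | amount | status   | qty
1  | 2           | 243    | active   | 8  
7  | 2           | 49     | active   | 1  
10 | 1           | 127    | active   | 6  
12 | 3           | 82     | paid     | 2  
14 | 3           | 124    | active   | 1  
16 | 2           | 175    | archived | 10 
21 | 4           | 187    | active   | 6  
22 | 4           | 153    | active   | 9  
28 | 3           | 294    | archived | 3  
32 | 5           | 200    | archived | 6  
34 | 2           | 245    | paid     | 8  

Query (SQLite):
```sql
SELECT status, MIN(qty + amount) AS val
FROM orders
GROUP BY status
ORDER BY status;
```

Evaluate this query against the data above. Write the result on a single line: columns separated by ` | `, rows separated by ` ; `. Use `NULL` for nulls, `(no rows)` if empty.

active | 50 ; archived | 185 ; paid | 84

For each row compute qty + amount.
Group by status; take MIN of the expression per group.
  active: ids {1, 7, 10, 14, 21, 22} → MIN(qty + amount)=50
  archived: ids {16, 28, 32} → MIN(qty + amount)=185
  paid: ids {12, 34} → MIN(qty + amount)=84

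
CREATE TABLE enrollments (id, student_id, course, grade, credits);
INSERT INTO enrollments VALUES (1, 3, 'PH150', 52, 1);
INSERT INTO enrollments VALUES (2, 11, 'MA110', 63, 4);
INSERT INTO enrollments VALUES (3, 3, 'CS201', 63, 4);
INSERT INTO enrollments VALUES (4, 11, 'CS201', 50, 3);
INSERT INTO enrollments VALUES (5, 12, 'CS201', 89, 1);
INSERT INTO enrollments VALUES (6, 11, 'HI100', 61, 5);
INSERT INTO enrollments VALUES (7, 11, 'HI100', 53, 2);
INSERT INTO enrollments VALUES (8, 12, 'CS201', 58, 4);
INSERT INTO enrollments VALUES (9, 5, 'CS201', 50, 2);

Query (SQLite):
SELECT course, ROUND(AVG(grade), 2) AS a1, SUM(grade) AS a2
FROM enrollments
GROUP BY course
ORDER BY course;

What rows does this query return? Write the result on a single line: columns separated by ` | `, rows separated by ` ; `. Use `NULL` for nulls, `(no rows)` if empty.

Group enrollments by course.
Per group compute: ROUND(AVG(grade), 2), SUM(grade).
  CS201: ids {3, 4, 5, 8, 9} → ROUND(AVG(grade), 2)=62, SUM(grade)=310
  HI100: ids {6, 7} → ROUND(AVG(grade), 2)=57, SUM(grade)=114
  MA110: ids {2} → ROUND(AVG(grade), 2)=63, SUM(grade)=63
  PH150: ids {1} → ROUND(AVG(grade), 2)=52, SUM(grade)=52

CS201 | 62 | 310 ; HI100 | 57 | 114 ; MA110 | 63 | 63 ; PH150 | 52 | 52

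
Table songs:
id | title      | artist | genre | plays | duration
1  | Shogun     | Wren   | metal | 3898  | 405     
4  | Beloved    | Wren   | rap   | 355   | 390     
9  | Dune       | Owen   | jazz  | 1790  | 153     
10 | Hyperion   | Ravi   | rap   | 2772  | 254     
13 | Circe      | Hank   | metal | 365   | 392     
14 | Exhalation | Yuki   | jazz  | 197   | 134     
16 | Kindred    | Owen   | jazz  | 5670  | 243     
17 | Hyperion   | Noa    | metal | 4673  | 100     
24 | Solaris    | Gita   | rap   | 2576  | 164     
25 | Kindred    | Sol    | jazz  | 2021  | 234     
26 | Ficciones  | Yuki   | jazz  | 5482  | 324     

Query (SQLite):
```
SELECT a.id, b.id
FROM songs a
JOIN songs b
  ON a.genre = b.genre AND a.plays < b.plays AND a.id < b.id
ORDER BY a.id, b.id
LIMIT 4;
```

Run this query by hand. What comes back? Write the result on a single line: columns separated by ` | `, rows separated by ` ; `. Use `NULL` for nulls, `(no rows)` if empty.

1 | 17 ; 4 | 10 ; 4 | 24 ; 9 | 16

Pairs (a,b) with same genre, a.plays < b.plays, a.id < b.id.
genre groups: jazz:{9,14,16,25,26} metal:{1,13,17} rap:{4,10,24}
Ordered by (a.id, b.id); first 4.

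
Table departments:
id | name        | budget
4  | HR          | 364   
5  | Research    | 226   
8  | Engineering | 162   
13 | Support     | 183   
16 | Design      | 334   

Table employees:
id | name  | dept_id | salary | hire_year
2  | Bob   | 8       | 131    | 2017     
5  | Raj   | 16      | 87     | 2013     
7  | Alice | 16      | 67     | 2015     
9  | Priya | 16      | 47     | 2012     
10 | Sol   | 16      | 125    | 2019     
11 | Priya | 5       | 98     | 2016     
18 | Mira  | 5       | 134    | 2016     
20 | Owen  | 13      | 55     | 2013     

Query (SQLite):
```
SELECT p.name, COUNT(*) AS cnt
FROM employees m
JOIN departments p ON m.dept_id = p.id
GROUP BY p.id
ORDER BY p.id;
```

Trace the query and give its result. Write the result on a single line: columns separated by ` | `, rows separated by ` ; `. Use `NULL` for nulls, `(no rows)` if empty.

Research | 2 ; Engineering | 1 ; Support | 1 ; Design | 4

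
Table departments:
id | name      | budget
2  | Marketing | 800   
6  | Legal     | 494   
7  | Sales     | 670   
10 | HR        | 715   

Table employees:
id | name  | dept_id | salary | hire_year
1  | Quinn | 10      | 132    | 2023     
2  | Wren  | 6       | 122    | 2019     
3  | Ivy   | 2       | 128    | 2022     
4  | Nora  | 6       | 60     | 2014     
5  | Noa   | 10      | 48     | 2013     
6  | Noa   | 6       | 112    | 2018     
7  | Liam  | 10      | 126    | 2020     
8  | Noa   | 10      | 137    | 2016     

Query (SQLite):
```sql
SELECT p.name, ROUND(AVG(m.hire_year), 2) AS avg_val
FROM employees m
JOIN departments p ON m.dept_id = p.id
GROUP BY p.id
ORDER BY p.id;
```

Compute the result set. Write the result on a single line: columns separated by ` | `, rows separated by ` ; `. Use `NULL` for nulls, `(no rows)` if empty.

Join each employees row to its departments via dept_id.
Group joined rows by departments.id; compute ROUND(AVG(m.hire_year), 2) per group.
  2: ids {3} → ROUND(AVG(m.hire_year), 2)=2022
  6: ids {2, 4, 6} → ROUND(AVG(m.hire_year), 2)=2017
  10: ids {1, 5, 7, 8} → ROUND(AVG(m.hire_year), 2)=2018

Marketing | 2022 ; Legal | 2017 ; HR | 2018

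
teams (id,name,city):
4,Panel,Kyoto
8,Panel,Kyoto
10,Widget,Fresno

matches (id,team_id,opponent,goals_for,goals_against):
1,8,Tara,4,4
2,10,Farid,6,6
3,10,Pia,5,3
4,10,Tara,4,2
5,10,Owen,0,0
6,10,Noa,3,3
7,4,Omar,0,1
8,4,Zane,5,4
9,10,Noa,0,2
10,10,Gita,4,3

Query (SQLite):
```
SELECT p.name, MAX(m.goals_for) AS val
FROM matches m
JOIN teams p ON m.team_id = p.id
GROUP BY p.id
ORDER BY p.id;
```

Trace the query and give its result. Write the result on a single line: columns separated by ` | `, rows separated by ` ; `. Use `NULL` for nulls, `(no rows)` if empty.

Panel | 5 ; Panel | 4 ; Widget | 6

Join each matches row to its teams via team_id.
Group joined rows by teams.id; compute MAX(m.goals_for) per group.
  4: ids {7, 8} → MAX(m.goals_for)=5
  8: ids {1} → MAX(m.goals_for)=4
  10: ids {2, 3, 4, 5, 6, 9, 10} → MAX(m.goals_for)=6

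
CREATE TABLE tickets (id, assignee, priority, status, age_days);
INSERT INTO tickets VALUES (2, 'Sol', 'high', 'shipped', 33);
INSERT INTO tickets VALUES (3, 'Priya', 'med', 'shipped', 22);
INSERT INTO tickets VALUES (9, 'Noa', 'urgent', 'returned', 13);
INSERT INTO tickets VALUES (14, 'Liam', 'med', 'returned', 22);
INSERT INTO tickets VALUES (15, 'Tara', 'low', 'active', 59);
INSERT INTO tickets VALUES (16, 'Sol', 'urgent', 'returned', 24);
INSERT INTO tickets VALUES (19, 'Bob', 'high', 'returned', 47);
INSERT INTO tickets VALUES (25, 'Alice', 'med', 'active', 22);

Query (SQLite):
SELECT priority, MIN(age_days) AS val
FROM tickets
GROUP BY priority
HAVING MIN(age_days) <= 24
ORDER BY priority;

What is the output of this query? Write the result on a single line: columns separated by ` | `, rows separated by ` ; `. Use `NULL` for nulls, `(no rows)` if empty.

med | 22 ; urgent | 13

Partition tickets by priority; compute MIN(age_days) within each group.
HAVING: keep groups where MIN(age_days) <= 24.
  high: ids {2, 19} → MIN(age_days)=33
  low: ids {15} → MIN(age_days)=59
  med: ids {3, 14, 25} → MIN(age_days)=22
  urgent: ids {9, 16} → MIN(age_days)=13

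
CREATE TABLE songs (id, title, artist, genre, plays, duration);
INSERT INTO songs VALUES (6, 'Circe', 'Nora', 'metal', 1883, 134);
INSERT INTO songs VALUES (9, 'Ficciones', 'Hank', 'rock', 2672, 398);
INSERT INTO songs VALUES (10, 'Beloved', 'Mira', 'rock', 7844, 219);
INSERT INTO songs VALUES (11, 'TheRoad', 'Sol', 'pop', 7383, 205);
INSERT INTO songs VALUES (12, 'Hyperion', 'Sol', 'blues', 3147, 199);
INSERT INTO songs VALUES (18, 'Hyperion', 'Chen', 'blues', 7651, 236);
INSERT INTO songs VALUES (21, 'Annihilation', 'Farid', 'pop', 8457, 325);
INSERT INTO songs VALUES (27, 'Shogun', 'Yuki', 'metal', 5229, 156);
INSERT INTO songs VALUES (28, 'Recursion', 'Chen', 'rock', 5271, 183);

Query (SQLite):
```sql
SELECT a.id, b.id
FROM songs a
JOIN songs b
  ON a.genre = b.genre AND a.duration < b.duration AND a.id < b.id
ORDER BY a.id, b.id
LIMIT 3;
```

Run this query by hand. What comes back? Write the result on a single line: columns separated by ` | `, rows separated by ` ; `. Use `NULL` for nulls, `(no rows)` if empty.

Pairs (a,b) with same genre, a.duration < b.duration, a.id < b.id.
genre groups: blues:{12,18} metal:{6,27} pop:{11,21} rock:{9,10,28}
Ordered by (a.id, b.id); first 3.

6 | 27 ; 11 | 21 ; 12 | 18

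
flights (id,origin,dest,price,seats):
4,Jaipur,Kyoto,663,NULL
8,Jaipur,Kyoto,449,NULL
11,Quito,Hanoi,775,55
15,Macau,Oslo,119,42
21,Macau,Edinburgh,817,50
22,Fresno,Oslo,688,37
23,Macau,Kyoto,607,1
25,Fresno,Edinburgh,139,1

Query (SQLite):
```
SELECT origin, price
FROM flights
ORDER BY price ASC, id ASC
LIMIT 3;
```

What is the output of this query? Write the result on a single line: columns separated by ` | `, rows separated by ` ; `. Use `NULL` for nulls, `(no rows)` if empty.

Macau | 119 ; Fresno | 139 ; Jaipur | 449

Sort by price asc, tiebreak id asc: (119, id=15), (139, id=25), (449, id=8), (607, id=23), (663, id=4), (688, id=22) …. Take first 3.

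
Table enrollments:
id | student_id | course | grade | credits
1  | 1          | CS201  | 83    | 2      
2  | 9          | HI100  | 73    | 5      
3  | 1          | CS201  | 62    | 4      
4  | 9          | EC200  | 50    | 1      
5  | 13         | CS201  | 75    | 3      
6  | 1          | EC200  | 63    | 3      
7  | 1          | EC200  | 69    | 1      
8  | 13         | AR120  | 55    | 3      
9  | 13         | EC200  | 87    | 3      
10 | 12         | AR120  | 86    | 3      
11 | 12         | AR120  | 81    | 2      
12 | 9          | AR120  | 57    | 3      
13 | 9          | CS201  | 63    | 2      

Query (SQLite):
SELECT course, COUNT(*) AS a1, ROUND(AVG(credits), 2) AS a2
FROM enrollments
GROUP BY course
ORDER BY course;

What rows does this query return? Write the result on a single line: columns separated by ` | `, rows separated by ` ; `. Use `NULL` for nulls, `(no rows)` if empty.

Group enrollments by course.
Per group compute: COUNT(*), ROUND(AVG(credits), 2).
  AR120: ids {8, 10, 11, 12} → COUNT(*)=4, ROUND(AVG(credits), 2)=2.75
  CS201: ids {1, 3, 5, 13} → COUNT(*)=4, ROUND(AVG(credits), 2)=2.75
  EC200: ids {4, 6, 7, 9} → COUNT(*)=4, ROUND(AVG(credits), 2)=2
  HI100: ids {2} → COUNT(*)=1, ROUND(AVG(credits), 2)=5

AR120 | 4 | 2.75 ; CS201 | 4 | 2.75 ; EC200 | 4 | 2 ; HI100 | 1 | 5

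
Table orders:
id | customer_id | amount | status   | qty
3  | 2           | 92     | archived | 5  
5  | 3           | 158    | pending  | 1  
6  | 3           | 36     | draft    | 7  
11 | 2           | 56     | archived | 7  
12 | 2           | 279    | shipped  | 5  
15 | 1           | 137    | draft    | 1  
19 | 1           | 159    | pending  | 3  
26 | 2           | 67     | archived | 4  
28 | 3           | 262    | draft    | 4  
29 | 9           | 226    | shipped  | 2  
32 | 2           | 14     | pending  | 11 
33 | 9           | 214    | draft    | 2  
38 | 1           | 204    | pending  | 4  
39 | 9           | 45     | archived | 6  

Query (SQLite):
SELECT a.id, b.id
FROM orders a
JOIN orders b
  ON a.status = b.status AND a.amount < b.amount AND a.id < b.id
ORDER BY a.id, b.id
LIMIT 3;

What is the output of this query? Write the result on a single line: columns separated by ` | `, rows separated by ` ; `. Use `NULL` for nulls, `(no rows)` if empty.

5 | 19 ; 5 | 38 ; 6 | 15

Pairs (a,b) with same status, a.amount < b.amount, a.id < b.id.
status groups: archived:{3,11,26,39} draft:{6,15,28,33} pending:{5,19,32,38} shipped:{12,29}
Ordered by (a.id, b.id); first 3.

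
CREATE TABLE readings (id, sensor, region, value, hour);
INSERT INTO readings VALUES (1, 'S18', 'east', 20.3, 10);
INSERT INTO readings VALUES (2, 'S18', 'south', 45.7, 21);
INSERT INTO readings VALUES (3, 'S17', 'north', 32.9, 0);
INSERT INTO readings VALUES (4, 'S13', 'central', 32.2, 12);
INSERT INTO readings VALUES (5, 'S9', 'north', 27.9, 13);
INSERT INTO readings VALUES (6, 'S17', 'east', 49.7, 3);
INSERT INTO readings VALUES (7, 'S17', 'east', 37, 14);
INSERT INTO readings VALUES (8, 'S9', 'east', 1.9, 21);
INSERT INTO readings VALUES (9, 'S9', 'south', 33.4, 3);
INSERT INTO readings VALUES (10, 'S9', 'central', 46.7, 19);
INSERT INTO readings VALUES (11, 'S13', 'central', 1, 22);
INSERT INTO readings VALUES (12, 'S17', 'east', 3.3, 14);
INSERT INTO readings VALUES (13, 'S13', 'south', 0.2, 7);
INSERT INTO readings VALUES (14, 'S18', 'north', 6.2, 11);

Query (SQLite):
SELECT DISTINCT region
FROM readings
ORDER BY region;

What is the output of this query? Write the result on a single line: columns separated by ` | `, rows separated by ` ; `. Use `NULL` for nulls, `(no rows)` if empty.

central ; east ; north ; south

Collect distinct region values from readings.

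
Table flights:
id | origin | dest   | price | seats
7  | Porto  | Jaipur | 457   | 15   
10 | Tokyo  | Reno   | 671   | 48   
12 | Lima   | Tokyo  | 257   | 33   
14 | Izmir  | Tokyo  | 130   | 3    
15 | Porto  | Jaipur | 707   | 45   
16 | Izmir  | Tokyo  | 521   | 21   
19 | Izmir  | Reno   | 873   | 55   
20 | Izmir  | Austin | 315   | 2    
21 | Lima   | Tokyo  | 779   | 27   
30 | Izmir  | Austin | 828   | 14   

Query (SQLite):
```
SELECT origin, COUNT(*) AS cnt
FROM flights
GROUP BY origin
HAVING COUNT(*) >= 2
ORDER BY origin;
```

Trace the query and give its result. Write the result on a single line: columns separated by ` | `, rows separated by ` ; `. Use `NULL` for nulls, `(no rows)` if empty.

Izmir | 5 ; Lima | 2 ; Porto | 2

Partition flights by origin; compute COUNT(*) within each group.
HAVING: keep groups with count ≥ 2.
  Izmir: ids {14, 16, 19, 20, 30} → COUNT(*)=5
  Lima: ids {12, 21} → COUNT(*)=2
  Porto: ids {7, 15} → COUNT(*)=2
  Tokyo: ids {10} → COUNT(*)=1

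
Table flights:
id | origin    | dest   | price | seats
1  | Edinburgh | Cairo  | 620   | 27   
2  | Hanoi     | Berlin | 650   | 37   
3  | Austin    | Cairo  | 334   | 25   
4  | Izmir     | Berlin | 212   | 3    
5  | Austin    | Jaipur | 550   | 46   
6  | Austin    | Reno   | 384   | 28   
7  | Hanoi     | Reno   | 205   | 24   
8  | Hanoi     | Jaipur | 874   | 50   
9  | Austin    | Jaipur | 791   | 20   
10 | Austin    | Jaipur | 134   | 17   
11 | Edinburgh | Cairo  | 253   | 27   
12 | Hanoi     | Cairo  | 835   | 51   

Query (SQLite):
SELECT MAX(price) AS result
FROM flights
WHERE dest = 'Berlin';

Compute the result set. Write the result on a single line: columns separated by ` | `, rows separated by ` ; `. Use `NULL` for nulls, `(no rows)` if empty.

650

Rows where dest='Berlin' → price values: [650, 212].
MAX of non-NULL values = 650.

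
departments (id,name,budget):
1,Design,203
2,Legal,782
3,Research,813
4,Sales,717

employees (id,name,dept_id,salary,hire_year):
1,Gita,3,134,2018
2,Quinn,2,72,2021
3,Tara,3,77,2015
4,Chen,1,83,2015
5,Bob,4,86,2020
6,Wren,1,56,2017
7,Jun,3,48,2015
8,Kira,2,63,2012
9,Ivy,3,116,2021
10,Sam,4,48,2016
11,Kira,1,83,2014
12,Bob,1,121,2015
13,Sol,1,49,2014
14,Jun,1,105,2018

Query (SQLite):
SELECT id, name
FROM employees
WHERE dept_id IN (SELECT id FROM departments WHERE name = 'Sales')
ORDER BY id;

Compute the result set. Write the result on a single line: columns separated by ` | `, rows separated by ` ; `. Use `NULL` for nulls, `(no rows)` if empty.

5 | Bob ; 10 | Sam

Inner query: departments.id where name = 'Sales'.
Outer: keep employees rows whose dept_id is in that set.
Inner query → {4}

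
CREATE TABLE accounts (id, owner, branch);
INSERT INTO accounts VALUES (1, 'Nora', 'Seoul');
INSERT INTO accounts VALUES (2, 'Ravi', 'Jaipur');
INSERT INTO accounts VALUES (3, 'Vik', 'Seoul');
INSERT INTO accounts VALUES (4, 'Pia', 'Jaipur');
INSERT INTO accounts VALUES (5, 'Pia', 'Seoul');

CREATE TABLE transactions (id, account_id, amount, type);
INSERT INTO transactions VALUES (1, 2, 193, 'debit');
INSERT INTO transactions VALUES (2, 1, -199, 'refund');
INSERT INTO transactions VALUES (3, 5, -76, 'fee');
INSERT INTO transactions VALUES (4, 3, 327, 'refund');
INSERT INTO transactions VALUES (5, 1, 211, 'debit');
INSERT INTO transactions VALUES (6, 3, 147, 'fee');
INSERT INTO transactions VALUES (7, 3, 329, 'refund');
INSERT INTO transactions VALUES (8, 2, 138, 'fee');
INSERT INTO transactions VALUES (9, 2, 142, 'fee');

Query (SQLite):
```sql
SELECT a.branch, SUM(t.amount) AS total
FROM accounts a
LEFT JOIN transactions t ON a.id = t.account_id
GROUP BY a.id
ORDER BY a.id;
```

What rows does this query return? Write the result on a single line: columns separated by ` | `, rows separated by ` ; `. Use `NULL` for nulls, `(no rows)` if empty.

LEFT JOIN keeps every accounts row; unmatched ones get NULL for transactions columns.
Group by accounts.id and compute SUM(t.amount). SUM over an all-NULL group is NULL.
  1: ids {2, 5} → SUM(t.amount)=12
  2: ids {1, 8, 9} → SUM(t.amount)=473
  3: ids {4, 6, 7} → SUM(t.amount)=803
  4: ids {—} → SUM(t.amount)=NULL
  5: ids {3} → SUM(t.amount)=-76

Seoul | 12 ; Jaipur | 473 ; Seoul | 803 ; Jaipur | NULL ; Seoul | -76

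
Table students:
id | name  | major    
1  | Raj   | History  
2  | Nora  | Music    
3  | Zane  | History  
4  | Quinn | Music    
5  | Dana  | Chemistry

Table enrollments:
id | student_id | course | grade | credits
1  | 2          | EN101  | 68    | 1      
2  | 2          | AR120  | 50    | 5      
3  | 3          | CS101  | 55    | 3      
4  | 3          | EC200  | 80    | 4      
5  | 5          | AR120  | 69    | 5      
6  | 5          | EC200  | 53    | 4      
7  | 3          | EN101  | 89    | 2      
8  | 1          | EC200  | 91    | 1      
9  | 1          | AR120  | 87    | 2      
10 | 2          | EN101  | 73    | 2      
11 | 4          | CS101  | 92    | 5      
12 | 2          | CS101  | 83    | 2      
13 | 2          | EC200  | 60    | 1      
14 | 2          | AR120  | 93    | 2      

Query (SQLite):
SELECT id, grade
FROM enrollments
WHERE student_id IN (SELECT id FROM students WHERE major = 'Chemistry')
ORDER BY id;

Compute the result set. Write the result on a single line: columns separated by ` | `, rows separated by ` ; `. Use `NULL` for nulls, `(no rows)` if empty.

Inner query: students.id where major = 'Chemistry'.
Outer: keep enrollments rows whose student_id is in that set.
Inner query → {5}

5 | 69 ; 6 | 53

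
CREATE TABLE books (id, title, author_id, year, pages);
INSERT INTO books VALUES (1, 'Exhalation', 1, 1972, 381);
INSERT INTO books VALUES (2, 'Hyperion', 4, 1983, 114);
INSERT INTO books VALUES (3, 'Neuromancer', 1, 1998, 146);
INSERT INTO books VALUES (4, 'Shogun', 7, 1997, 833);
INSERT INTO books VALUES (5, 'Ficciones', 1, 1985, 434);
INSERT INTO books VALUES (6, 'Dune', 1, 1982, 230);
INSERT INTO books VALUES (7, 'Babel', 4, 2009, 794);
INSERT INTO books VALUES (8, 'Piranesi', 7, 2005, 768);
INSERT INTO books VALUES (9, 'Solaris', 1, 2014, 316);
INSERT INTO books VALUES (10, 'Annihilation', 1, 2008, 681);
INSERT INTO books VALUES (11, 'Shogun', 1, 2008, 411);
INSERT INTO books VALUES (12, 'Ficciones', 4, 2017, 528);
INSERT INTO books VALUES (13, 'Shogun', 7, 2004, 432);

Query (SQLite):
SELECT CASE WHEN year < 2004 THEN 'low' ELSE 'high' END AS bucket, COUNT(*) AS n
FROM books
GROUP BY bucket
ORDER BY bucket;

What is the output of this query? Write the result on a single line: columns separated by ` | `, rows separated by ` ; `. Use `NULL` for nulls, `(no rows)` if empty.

Bucket rows by year < 2004 → 'low' else 'high'; count each bucket.

high | 7 ; low | 6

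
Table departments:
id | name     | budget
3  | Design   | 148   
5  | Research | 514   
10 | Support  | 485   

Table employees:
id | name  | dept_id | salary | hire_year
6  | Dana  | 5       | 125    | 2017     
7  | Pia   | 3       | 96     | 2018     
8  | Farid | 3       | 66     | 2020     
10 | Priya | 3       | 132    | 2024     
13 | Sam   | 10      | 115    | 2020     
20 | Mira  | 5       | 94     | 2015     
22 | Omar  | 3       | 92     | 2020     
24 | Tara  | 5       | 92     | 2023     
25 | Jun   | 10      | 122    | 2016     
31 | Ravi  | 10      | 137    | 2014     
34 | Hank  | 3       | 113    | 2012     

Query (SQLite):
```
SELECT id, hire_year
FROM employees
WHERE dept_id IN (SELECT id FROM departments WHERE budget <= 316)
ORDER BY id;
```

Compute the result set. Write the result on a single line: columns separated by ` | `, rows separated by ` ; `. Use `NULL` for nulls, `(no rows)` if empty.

7 | 2018 ; 8 | 2020 ; 10 | 2024 ; 22 | 2020 ; 34 | 2012

Inner query: departments.id where budget <= 316.
Outer: keep employees rows whose dept_id is in that set.
Inner query → {3}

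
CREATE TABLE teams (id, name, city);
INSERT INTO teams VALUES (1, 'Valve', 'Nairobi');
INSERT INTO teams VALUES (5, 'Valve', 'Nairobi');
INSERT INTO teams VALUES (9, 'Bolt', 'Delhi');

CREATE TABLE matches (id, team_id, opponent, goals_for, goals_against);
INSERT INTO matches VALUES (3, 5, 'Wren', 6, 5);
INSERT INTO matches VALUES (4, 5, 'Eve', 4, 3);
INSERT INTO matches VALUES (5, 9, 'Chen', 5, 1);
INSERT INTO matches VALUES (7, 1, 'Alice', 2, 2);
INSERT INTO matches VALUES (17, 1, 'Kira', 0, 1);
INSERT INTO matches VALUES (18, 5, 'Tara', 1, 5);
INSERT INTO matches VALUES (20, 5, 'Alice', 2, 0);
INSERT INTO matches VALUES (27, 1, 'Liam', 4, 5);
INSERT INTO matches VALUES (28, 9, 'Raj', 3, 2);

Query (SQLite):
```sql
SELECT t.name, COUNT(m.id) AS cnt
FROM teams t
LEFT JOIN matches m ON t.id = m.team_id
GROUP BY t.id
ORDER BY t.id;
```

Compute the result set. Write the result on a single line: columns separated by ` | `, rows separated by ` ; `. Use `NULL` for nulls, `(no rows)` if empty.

Valve | 3 ; Valve | 4 ; Bolt | 2

LEFT JOIN keeps every teams row; unmatched ones get NULL for matches columns.
Group by teams.id and compute COUNT(m.id). COUNT(col) of an all-NULL group is 0.
  1: ids {7, 17, 27} → COUNT(m.id)=3
  5: ids {3, 4, 18, 20} → COUNT(m.id)=4
  9: ids {5, 28} → COUNT(m.id)=2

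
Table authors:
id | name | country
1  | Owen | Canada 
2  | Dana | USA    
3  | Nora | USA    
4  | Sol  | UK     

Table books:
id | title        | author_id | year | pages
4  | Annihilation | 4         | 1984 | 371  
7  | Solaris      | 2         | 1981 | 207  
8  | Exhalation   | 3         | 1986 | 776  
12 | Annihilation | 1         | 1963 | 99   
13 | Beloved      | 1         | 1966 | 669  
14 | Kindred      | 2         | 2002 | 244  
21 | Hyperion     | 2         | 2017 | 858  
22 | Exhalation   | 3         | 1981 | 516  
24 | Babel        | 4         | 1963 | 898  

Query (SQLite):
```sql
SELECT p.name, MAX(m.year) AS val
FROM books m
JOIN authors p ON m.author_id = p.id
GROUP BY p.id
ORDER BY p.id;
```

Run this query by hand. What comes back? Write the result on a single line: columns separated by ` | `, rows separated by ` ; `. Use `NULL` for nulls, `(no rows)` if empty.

Owen | 1966 ; Dana | 2017 ; Nora | 1986 ; Sol | 1984

Join each books row to its authors via author_id.
Group joined rows by authors.id; compute MAX(m.year) per group.
  1: ids {12, 13} → MAX(m.year)=1966
  2: ids {7, 14, 21} → MAX(m.year)=2017
  3: ids {8, 22} → MAX(m.year)=1986
  4: ids {4, 24} → MAX(m.year)=1984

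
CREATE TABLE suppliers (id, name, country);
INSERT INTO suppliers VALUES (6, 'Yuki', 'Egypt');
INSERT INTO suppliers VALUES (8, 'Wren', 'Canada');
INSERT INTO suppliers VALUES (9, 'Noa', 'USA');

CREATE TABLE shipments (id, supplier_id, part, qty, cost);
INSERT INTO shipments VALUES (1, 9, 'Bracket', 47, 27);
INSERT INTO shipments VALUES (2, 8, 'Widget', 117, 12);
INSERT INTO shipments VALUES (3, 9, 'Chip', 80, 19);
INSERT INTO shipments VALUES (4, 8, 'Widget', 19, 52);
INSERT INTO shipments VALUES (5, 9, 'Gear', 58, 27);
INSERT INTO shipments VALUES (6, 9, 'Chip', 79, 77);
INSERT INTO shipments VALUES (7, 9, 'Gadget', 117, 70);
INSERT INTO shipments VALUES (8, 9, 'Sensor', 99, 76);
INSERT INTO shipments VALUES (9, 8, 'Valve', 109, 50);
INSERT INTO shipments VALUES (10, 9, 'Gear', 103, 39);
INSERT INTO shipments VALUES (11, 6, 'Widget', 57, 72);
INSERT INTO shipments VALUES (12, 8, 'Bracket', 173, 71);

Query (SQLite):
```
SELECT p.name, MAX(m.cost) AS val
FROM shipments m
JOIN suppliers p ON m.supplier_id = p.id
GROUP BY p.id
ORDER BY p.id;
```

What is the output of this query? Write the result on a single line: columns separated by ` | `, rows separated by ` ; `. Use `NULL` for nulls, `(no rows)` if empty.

Yuki | 72 ; Wren | 71 ; Noa | 77

Join each shipments row to its suppliers via supplier_id.
Group joined rows by suppliers.id; compute MAX(m.cost) per group.
  6: ids {11} → MAX(m.cost)=72
  8: ids {2, 4, 9, 12} → MAX(m.cost)=71
  9: ids {1, 3, 5, 6, 7, 8, 10} → MAX(m.cost)=77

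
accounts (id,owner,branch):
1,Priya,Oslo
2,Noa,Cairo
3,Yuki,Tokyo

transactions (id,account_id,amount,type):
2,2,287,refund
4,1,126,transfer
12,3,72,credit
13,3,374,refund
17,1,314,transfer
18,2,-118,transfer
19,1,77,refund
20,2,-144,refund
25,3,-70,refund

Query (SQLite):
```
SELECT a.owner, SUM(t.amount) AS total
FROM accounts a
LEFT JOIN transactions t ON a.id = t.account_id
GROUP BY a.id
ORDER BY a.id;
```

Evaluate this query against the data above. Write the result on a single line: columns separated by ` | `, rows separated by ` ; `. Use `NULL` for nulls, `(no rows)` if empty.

LEFT JOIN keeps every accounts row; unmatched ones get NULL for transactions columns.
Group by accounts.id and compute SUM(t.amount). SUM over an all-NULL group is NULL.
  1: ids {4, 17, 19} → SUM(t.amount)=517
  2: ids {2, 18, 20} → SUM(t.amount)=25
  3: ids {12, 13, 25} → SUM(t.amount)=376

Priya | 517 ; Noa | 25 ; Yuki | 376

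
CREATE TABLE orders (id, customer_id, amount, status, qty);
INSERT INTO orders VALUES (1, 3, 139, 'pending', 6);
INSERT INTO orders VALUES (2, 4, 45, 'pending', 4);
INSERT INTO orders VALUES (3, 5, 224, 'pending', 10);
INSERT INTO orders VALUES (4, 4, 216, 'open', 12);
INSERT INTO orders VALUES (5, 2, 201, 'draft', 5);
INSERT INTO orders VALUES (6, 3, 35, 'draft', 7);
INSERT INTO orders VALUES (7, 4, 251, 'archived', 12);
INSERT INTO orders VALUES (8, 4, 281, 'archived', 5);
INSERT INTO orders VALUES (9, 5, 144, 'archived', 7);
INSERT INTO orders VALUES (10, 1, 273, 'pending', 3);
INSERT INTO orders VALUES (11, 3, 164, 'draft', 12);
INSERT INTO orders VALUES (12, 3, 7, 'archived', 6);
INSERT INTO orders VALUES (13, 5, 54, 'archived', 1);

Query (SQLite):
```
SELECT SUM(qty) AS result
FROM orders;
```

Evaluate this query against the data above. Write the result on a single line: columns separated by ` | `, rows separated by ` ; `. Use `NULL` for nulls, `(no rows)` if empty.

90

All qty values: [6, 4, 10, 12, 5, 7, 12, 5, 7, 3, 12, 6, 1].
SUM of non-NULL values = 90.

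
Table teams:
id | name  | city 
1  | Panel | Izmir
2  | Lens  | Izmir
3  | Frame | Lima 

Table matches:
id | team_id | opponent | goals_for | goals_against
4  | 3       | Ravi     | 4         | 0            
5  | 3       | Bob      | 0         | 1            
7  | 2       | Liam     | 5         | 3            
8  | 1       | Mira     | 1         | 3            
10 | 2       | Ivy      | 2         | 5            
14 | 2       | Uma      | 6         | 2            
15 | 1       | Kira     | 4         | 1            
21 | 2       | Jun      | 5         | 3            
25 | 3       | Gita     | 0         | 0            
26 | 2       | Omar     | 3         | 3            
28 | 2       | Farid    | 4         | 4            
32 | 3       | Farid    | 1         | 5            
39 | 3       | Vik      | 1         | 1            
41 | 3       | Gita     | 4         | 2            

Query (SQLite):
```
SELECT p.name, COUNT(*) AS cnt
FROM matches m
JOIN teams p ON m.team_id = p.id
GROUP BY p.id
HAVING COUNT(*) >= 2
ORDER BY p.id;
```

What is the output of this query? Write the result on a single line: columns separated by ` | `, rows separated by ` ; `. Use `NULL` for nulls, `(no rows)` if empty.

Panel | 2 ; Lens | 6 ; Frame | 6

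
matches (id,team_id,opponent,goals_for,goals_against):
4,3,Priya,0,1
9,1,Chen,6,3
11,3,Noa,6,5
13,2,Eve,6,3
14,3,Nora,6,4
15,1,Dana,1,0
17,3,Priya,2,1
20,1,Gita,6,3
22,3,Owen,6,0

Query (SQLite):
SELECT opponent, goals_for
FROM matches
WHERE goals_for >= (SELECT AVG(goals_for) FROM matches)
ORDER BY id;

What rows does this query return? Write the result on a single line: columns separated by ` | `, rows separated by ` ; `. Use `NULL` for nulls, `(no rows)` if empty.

Chen | 6 ; Noa | 6 ; Eve | 6 ; Nora | 6 ; Gita | 6 ; Owen | 6

Scalar subquery: AVG(goals_for) over all matches rows = 4.333333 (≈; comparison uses full precision).
Keep rows where goals_for >= that value.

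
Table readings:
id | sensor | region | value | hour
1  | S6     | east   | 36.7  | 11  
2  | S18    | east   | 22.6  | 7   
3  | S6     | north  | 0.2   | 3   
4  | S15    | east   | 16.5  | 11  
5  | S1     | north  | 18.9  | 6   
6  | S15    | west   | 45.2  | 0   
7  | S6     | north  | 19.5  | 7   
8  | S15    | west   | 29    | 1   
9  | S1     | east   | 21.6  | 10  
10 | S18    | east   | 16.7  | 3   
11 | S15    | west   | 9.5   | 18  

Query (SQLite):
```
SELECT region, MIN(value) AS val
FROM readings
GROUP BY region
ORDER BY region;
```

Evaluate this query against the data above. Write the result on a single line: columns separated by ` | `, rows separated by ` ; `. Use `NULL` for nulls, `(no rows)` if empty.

east | 16.5 ; north | 0.2 ; west | 9.5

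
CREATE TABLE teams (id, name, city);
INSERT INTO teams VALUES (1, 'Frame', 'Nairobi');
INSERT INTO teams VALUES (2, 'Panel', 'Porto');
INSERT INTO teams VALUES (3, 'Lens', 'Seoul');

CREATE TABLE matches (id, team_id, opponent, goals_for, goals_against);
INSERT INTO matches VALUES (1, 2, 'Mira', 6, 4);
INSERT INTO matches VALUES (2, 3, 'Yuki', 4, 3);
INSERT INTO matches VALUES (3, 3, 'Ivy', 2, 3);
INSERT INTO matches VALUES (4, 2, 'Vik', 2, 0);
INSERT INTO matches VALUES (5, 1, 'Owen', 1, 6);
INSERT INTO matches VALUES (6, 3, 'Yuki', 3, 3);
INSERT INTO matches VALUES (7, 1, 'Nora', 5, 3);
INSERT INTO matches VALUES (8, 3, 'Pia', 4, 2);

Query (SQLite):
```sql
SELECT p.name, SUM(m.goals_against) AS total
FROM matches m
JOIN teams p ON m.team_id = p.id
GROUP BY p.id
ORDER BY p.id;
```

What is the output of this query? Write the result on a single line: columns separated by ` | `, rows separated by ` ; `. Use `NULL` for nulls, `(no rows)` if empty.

Frame | 9 ; Panel | 4 ; Lens | 11

Join each matches row to its teams via team_id.
Group joined rows by teams.id; compute SUM(m.goals_against) per group.
  1: ids {5, 7} → SUM(m.goals_against)=9
  2: ids {1, 4} → SUM(m.goals_against)=4
  3: ids {2, 3, 6, 8} → SUM(m.goals_against)=11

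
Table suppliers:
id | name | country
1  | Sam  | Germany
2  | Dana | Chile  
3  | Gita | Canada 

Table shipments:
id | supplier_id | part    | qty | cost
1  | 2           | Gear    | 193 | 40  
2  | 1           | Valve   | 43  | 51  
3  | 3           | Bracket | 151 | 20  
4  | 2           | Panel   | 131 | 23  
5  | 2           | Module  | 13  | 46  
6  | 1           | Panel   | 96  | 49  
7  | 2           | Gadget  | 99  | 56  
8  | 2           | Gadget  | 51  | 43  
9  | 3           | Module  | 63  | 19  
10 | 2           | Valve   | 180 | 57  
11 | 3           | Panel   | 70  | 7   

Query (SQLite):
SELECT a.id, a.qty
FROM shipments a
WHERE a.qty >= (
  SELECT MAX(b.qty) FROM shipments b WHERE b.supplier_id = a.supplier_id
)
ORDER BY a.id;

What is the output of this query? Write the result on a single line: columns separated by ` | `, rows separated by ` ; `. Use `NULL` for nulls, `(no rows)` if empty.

1 | 193 ; 3 | 151 ; 6 | 96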